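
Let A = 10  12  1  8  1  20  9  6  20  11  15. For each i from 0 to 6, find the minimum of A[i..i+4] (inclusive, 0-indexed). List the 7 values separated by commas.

1, 1, 1, 1, 1, 6, 6

(10, 12, 1, 8, 1) → min 1
(12, 1, 8, 1, 20) → min 1
(1, 8, 1, 20, 9) → min 1
(8, 1, 20, 9, 6) → min 1
(1, 20, 9, 6, 20) → min 1
(20, 9, 6, 20, 11) → min 6
(9, 6, 20, 11, 15) → min 6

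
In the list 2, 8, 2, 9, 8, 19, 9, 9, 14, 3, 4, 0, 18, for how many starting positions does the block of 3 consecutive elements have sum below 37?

10

(2, 8, 2) → sum 12  < 37 ✓
(8, 2, 9) → sum 19  < 37 ✓
(2, 9, 8) → sum 19  < 37 ✓
(9, 8, 19) → sum 36  < 37 ✓
(8, 19, 9) → sum 36  < 37 ✓
(19, 9, 9) → sum 37
(9, 9, 14) → sum 32  < 37 ✓
(9, 14, 3) → sum 26  < 37 ✓
(14, 3, 4) → sum 21  < 37 ✓
(3, 4, 0) → sum 7  < 37 ✓
(4, 0, 18) → sum 22  < 37 ✓
10 windows satisfy the condition.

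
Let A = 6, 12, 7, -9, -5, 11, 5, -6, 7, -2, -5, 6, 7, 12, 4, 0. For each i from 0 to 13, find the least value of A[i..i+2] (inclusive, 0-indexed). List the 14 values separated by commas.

6 12 7 → min 6
12 7 -9 → min -9
7 -9 -5 → min -9
-9 -5 11 → min -9
-5 11 5 → min -5
11 5 -6 → min -6
5 -6 7 → min -6
-6 7 -2 → min -6
7 -2 -5 → min -5
-2 -5 6 → min -5
-5 6 7 → min -5
6 7 12 → min 6
7 12 4 → min 4
12 4 0 → min 0

6, -9, -9, -9, -5, -6, -6, -6, -5, -5, -5, 6, 4, 0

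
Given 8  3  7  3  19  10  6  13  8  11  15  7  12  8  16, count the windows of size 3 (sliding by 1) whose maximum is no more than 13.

8 3 7 → max 8  ≤ 13 ✓
3 7 3 → max 7  ≤ 13 ✓
7 3 19 → max 19
3 19 10 → max 19
19 10 6 → max 19
10 6 13 → max 13  ≤ 13 ✓
6 13 8 → max 13  ≤ 13 ✓
13 8 11 → max 13  ≤ 13 ✓
8 11 15 → max 15
11 15 7 → max 15
15 7 12 → max 15
7 12 8 → max 12  ≤ 13 ✓
12 8 16 → max 16
6 windows satisfy the condition.

6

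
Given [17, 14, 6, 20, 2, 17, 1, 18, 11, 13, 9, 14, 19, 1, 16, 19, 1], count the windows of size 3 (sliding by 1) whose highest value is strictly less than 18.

17 14 6 → max 17  < 18 ✓
14 6 20 → max 20
6 20 2 → max 20
20 2 17 → max 20
2 17 1 → max 17  < 18 ✓
17 1 18 → max 18
1 18 11 → max 18
18 11 13 → max 18
11 13 9 → max 13  < 18 ✓
13 9 14 → max 14  < 18 ✓
9 14 19 → max 19
14 19 1 → max 19
19 1 16 → max 19
1 16 19 → max 19
16 19 1 → max 19
4 windows satisfy the condition.

4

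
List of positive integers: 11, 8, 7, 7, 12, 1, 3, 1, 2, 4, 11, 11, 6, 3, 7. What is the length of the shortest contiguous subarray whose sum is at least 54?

add 11: running sum 11 < 54
add 8: running sum 19 < 54
add 7: running sum 26 < 54
add 7: running sum 33 < 54
add 12: running sum 45 < 54
add 1: running sum 46 < 54
add 3: running sum 49 < 54
add 1: running sum 50 < 54
add 2: running sum 52 < 54
add 4: shortest ending here [11, 8, 7, 7, 12, 1, 3, 1, 2, 4] sum 56, len 10
add 11: shortest ending here [8, 7, 7, 12, 1, 3, 1, 2, 4, 11] sum 56, len 10
add 11: shortest ending here [7, 7, 12, 1, 3, 1, 2, 4, 11, 11] sum 59, len 10
add 6: shortest ending here [7, 12, 1, 3, 1, 2, 4, 11, 11, 6] sum 58, len 10
add 3: shortest ending here [12, 1, 3, 1, 2, 4, 11, 11, 6, 3] sum 54, len 10
add 7: shortest ending here [12, 1, 3, 1, 2, 4, 11, 11, 6, 3, 7] sum 61, len 11
Shortest qualifying length: 10.

10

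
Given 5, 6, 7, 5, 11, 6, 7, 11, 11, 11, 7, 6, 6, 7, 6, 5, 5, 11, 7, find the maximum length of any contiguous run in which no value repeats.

4

add 5: [5] len 1
add 6: [5, 6] len 2
add 7: [5, 6, 7] len 3
add 5 (repeat 5, move left end past it): [6, 7, 5] len 3
add 11: [6, 7, 5, 11] len 4
add 6 (repeat 6, move left end past it): [7, 5, 11, 6] len 4
add 7 (repeat 7, move left end past it): [5, 11, 6, 7] len 4
add 11 (repeat 11, move left end past it): [6, 7, 11] len 3
add 11 (repeat 11, move left end past it): [11] len 1
add 11 (repeat 11, move left end past it): [11] len 1
add 7: [11, 7] len 2
add 6: [11, 7, 6] len 3
add 6 (repeat 6, move left end past it): [6] len 1
add 7: [6, 7] len 2
add 6 (repeat 6, move left end past it): [7, 6] len 2
add 5: [7, 6, 5] len 3
add 5 (repeat 5, move left end past it): [5] len 1
add 11: [5, 11] len 2
add 7: [5, 11, 7] len 3
Longest all-distinct length: 4.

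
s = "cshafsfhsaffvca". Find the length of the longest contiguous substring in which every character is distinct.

add c: [c] len 1
add s: [c, s] len 2
add h: [c, s, h] len 3
add a: [c, s, h, a] len 4
add f: [c, s, h, a, f] len 5
add s (repeat s, move left end past it): [h, a, f, s] len 4
add f (repeat f, move left end past it): [s, f] len 2
add h: [s, f, h] len 3
add s (repeat s, move left end past it): [f, h, s] len 3
add a: [f, h, s, a] len 4
add f (repeat f, move left end past it): [h, s, a, f] len 4
add f (repeat f, move left end past it): [f] len 1
add v: [f, v] len 2
add c: [f, v, c] len 3
add a: [f, v, c, a] len 4
Longest all-distinct length: 5.

5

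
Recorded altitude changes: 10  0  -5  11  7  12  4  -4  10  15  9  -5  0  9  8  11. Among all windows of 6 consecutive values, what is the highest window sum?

(10, 0, -5, 11, 7, 12) → sum 35
(0, -5, 11, 7, 12, 4) → sum 29
(-5, 11, 7, 12, 4, -4) → sum 25
(11, 7, 12, 4, -4, 10) → sum 40
(7, 12, 4, -4, 10, 15) → sum 44
(12, 4, -4, 10, 15, 9) → sum 46
(4, -4, 10, 15, 9, -5) → sum 29
(-4, 10, 15, 9, -5, 0) → sum 25
(10, 15, 9, -5, 0, 9) → sum 38
(15, 9, -5, 0, 9, 8) → sum 36
(9, -5, 0, 9, 8, 11) → sum 32
Highest of these is 46.

46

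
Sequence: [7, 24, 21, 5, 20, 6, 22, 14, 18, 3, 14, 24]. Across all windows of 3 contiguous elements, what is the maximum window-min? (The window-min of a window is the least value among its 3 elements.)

(7, 24, 21) → min 7
(24, 21, 5) → min 5
(21, 5, 20) → min 5
(5, 20, 6) → min 5
(20, 6, 22) → min 6
(6, 22, 14) → min 6
(22, 14, 18) → min 14
(14, 18, 3) → min 3
(18, 3, 14) → min 3
(3, 14, 24) → min 3
Maximum of these is 14.

14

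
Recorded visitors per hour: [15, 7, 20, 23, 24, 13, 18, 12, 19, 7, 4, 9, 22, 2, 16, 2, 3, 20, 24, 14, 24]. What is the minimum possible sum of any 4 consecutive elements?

23

15 7 20 23 → sum 65
7 20 23 24 → sum 74
20 23 24 13 → sum 80
23 24 13 18 → sum 78
24 13 18 12 → sum 67
13 18 12 19 → sum 62
18 12 19 7 → sum 56
12 19 7 4 → sum 42
19 7 4 9 → sum 39
7 4 9 22 → sum 42
4 9 22 2 → sum 37
9 22 2 16 → sum 49
22 2 16 2 → sum 42
2 16 2 3 → sum 23
16 2 3 20 → sum 41
2 3 20 24 → sum 49
3 20 24 14 → sum 61
20 24 14 24 → sum 82
Minimum of these is 23.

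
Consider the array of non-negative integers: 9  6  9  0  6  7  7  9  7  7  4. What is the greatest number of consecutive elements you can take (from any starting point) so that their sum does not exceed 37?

[9] sum 9 len 1
[9, 6] sum 15 len 2
[9, 6, 9] sum 24 len 3
[9, 6, 9, 0] sum 24 len 4
[9, 6, 9, 0, 6] sum 30 len 5
[9, 6, 9, 0, 6, 7] sum 37 len 6
[6, 9, 0, 6, 7, 7] sum 35 len 6
[0, 6, 7, 7, 9] sum 29 len 5
[0, 6, 7, 7, 9, 7] sum 36 len 6
[7, 7, 9, 7, 7] sum 37 len 5
[7, 9, 7, 7, 4] sum 34 len 5
Longest length seen: 6.

6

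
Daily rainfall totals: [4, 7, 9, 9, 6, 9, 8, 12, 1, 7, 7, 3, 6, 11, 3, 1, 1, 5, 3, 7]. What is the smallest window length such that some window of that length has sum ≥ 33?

4

add 4: running sum 4 < 33
add 7: running sum 11 < 33
add 9: running sum 20 < 33
add 9: running sum 29 < 33
add 6: shortest ending here [4, 7, 9, 9, 6] sum 35, len 5
add 9: shortest ending here [9, 9, 6, 9] sum 33, len 4
add 8: shortest ending here [9, 9, 6, 9, 8] sum 41, len 5
add 12: shortest ending here [6, 9, 8, 12] sum 35, len 4
add 1: shortest ending here [6, 9, 8, 12, 1] sum 36, len 5
add 7: shortest ending here [9, 8, 12, 1, 7] sum 37, len 5
add 7: shortest ending here [8, 12, 1, 7, 7] sum 35, len 5
add 3: shortest ending here [8, 12, 1, 7, 7, 3] sum 38, len 6
add 6: shortest ending here [12, 1, 7, 7, 3, 6] sum 36, len 6
add 11: shortest ending here [7, 7, 3, 6, 11] sum 34, len 5
add 3: shortest ending here [7, 7, 3, 6, 11, 3] sum 37, len 6
add 1: shortest ending here [7, 7, 3, 6, 11, 3, 1] sum 38, len 7
add 1: shortest ending here [7, 7, 3, 6, 11, 3, 1, 1] sum 39, len 8
add 5: shortest ending here [7, 3, 6, 11, 3, 1, 1, 5] sum 37, len 8
add 3: shortest ending here [3, 6, 11, 3, 1, 1, 5, 3] sum 33, len 8
add 7: shortest ending here [6, 11, 3, 1, 1, 5, 3, 7] sum 37, len 8
Shortest qualifying length: 4.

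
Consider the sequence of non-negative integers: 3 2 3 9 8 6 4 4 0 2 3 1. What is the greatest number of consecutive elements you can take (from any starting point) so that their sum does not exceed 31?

Extend to the right; shrink from the left whenever the sum exceeds 31:
add 3: [3] sum 3, len 1
add 2: [3, 2] sum 5, len 2
add 3: [3, 2, 3] sum 8, len 3
add 9: [3, 2, 3, 9] sum 17, len 4
add 8: [3, 2, 3, 9, 8] sum 25, len 5
add 6: [3, 2, 3, 9, 8, 6] sum 31, len 6
add 4: [3, 9, 8, 6, 4] sum 30, len 5
add 4: [9, 8, 6, 4, 4] sum 31, len 5
add 0: [9, 8, 6, 4, 4, 0] sum 31, len 6
add 2: [8, 6, 4, 4, 0, 2] sum 24, len 6
add 3: [8, 6, 4, 4, 0, 2, 3] sum 27, len 7
add 1: [8, 6, 4, 4, 0, 2, 3, 1] sum 28, len 8
Longest length seen: 8.

8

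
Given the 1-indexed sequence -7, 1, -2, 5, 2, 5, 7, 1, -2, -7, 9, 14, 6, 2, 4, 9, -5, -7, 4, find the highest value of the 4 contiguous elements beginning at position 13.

Elements at indices 13..16: 6, 2, 4, 9
max(6, 2, 4, 9) = 9

9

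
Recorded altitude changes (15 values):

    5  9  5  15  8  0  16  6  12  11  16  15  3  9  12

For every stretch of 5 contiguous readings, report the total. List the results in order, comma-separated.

42, 37, 44, 45, 42, 45, 61, 60, 57, 54, 55

(5, 9, 5, 15, 8) → sum 42
(9, 5, 15, 8, 0) → sum 37
(5, 15, 8, 0, 16) → sum 44
(15, 8, 0, 16, 6) → sum 45
(8, 0, 16, 6, 12) → sum 42
(0, 16, 6, 12, 11) → sum 45
(16, 6, 12, 11, 16) → sum 61
(6, 12, 11, 16, 15) → sum 60
(12, 11, 16, 15, 3) → sum 57
(11, 16, 15, 3, 9) → sum 54
(16, 15, 3, 9, 12) → sum 55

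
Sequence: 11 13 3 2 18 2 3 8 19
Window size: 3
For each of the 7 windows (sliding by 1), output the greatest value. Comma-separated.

Sliding a size-3 window across the 9 values:
11 13 3 → max 13
13 3 2 → max 13
3 2 18 → max 18
2 18 2 → max 18
18 2 3 → max 18
2 3 8 → max 8
3 8 19 → max 19

13, 13, 18, 18, 18, 8, 19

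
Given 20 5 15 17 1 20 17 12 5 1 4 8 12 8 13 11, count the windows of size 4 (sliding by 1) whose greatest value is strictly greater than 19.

[20, 5, 15, 17] → max 20  > 19 ✓
[5, 15, 17, 1] → max 17
[15, 17, 1, 20] → max 20  > 19 ✓
[17, 1, 20, 17] → max 20  > 19 ✓
[1, 20, 17, 12] → max 20  > 19 ✓
[20, 17, 12, 5] → max 20  > 19 ✓
[17, 12, 5, 1] → max 17
[12, 5, 1, 4] → max 12
[5, 1, 4, 8] → max 8
[1, 4, 8, 12] → max 12
[4, 8, 12, 8] → max 12
[8, 12, 8, 13] → max 13
[12, 8, 13, 11] → max 13
5 windows satisfy the condition.

5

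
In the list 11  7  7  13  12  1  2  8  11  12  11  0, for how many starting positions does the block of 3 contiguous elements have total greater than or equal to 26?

5

(11, 7, 7) → sum 25
(7, 7, 13) → sum 27  ≥ 26 ✓
(7, 13, 12) → sum 32  ≥ 26 ✓
(13, 12, 1) → sum 26  ≥ 26 ✓
(12, 1, 2) → sum 15
(1, 2, 8) → sum 11
(2, 8, 11) → sum 21
(8, 11, 12) → sum 31  ≥ 26 ✓
(11, 12, 11) → sum 34  ≥ 26 ✓
(12, 11, 0) → sum 23
5 windows satisfy the condition.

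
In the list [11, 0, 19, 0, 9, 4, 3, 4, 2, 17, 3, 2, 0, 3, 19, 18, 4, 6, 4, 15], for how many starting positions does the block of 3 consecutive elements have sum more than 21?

[11, 0, 19] → sum 30  > 21 ✓
[0, 19, 0] → sum 19
[19, 0, 9] → sum 28  > 21 ✓
[0, 9, 4] → sum 13
[9, 4, 3] → sum 16
[4, 3, 4] → sum 11
[3, 4, 2] → sum 9
[4, 2, 17] → sum 23  > 21 ✓
[2, 17, 3] → sum 22  > 21 ✓
[17, 3, 2] → sum 22  > 21 ✓
[3, 2, 0] → sum 5
[2, 0, 3] → sum 5
[0, 3, 19] → sum 22  > 21 ✓
[3, 19, 18] → sum 40  > 21 ✓
[19, 18, 4] → sum 41  > 21 ✓
[18, 4, 6] → sum 28  > 21 ✓
[4, 6, 4] → sum 14
[6, 4, 15] → sum 25  > 21 ✓
10 windows satisfy the condition.

10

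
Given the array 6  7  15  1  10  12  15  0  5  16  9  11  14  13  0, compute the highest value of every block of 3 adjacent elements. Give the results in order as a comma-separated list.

15, 15, 15, 12, 15, 15, 15, 16, 16, 16, 14, 14, 14

(6, 7, 15) → max 15
(7, 15, 1) → max 15
(15, 1, 10) → max 15
(1, 10, 12) → max 12
(10, 12, 15) → max 15
(12, 15, 0) → max 15
(15, 0, 5) → max 15
(0, 5, 16) → max 16
(5, 16, 9) → max 16
(16, 9, 11) → max 16
(9, 11, 14) → max 14
(11, 14, 13) → max 14
(14, 13, 0) → max 14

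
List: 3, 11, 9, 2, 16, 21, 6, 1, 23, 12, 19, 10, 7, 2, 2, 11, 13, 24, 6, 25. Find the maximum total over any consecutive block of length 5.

79

Window sums for each of the 16 positions:
[3, 11, 9, 2, 16] → sum 41
[11, 9, 2, 16, 21] → sum 59
[9, 2, 16, 21, 6] → sum 54
[2, 16, 21, 6, 1] → sum 46
[16, 21, 6, 1, 23] → sum 67
[21, 6, 1, 23, 12] → sum 63
[6, 1, 23, 12, 19] → sum 61
[1, 23, 12, 19, 10] → sum 65
[23, 12, 19, 10, 7] → sum 71
[12, 19, 10, 7, 2] → sum 50
[19, 10, 7, 2, 2] → sum 40
[10, 7, 2, 2, 11] → sum 32
[7, 2, 2, 11, 13] → sum 35
[2, 2, 11, 13, 24] → sum 52
[2, 11, 13, 24, 6] → sum 56
[11, 13, 24, 6, 25] → sum 79
Maximum of these is 79.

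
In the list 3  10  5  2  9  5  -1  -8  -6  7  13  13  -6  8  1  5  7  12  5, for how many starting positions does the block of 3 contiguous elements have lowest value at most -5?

7

(3, 10, 5) → min 3
(10, 5, 2) → min 2
(5, 2, 9) → min 2
(2, 9, 5) → min 2
(9, 5, -1) → min -1
(5, -1, -8) → min -8  ≤ -5 ✓
(-1, -8, -6) → min -8  ≤ -5 ✓
(-8, -6, 7) → min -8  ≤ -5 ✓
(-6, 7, 13) → min -6  ≤ -5 ✓
(7, 13, 13) → min 7
(13, 13, -6) → min -6  ≤ -5 ✓
(13, -6, 8) → min -6  ≤ -5 ✓
(-6, 8, 1) → min -6  ≤ -5 ✓
(8, 1, 5) → min 1
(1, 5, 7) → min 1
(5, 7, 12) → min 5
(7, 12, 5) → min 5
7 windows satisfy the condition.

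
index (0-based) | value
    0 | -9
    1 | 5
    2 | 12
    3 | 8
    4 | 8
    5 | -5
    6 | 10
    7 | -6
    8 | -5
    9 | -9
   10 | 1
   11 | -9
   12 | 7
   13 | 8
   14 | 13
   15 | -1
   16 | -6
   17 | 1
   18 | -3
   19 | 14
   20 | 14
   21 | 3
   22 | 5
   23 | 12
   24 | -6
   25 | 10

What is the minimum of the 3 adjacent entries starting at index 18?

-3

Elements at indices 18..20: -3, 14, 14
min(-3, 14, 14) = -3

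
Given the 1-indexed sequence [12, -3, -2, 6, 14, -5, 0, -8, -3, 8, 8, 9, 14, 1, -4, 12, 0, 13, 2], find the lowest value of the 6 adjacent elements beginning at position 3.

Elements at indices 3..8: -2, 6, 14, -5, 0, -8
min(-2, 6, 14, -5, 0, -8) = -8

-8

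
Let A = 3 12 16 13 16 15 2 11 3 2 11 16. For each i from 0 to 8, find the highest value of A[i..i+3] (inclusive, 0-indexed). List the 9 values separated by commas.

Sliding a size-4 window across the 12 values:
(3, 12, 16, 13) → max 16
(12, 16, 13, 16) → max 16
(16, 13, 16, 15) → max 16
(13, 16, 15, 2) → max 16
(16, 15, 2, 11) → max 16
(15, 2, 11, 3) → max 15
(2, 11, 3, 2) → max 11
(11, 3, 2, 11) → max 11
(3, 2, 11, 16) → max 16

16, 16, 16, 16, 16, 15, 11, 11, 16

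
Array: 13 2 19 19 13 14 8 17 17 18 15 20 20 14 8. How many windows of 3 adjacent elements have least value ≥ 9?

(13, 2, 19) → min 2
(2, 19, 19) → min 2
(19, 19, 13) → min 13  ≥ 9 ✓
(19, 13, 14) → min 13  ≥ 9 ✓
(13, 14, 8) → min 8
(14, 8, 17) → min 8
(8, 17, 17) → min 8
(17, 17, 18) → min 17  ≥ 9 ✓
(17, 18, 15) → min 15  ≥ 9 ✓
(18, 15, 20) → min 15  ≥ 9 ✓
(15, 20, 20) → min 15  ≥ 9 ✓
(20, 20, 14) → min 14  ≥ 9 ✓
(20, 14, 8) → min 8
7 windows satisfy the condition.

7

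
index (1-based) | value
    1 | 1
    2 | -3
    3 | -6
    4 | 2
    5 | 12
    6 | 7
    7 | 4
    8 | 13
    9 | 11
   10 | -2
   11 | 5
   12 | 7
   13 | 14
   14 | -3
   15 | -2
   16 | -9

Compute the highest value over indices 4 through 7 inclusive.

12

Elements at indices 4..7: 2, 12, 7, 4
max(2, 12, 7, 4) = 12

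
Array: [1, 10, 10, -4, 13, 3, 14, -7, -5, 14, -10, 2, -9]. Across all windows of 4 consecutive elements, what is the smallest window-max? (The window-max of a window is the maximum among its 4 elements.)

10

1 10 10 -4 → max 10
10 10 -4 13 → max 13
10 -4 13 3 → max 13
-4 13 3 14 → max 14
13 3 14 -7 → max 14
3 14 -7 -5 → max 14
14 -7 -5 14 → max 14
-7 -5 14 -10 → max 14
-5 14 -10 2 → max 14
14 -10 2 -9 → max 14
Smallest of these is 10.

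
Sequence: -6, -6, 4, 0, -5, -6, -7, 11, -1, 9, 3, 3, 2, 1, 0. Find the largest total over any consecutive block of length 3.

Each size-3 window and its sum:
-6 -6 4 → sum -8
-6 4 0 → sum -2
4 0 -5 → sum -1
0 -5 -6 → sum -11
-5 -6 -7 → sum -18
-6 -7 11 → sum -2
-7 11 -1 → sum 3
11 -1 9 → sum 19
-1 9 3 → sum 11
9 3 3 → sum 15
3 3 2 → sum 8
3 2 1 → sum 6
2 1 0 → sum 3
Largest of these is 19.

19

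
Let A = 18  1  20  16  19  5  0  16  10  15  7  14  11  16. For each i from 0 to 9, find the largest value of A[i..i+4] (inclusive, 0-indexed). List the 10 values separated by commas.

20, 20, 20, 19, 19, 16, 16, 16, 15, 16

18 1 20 16 19 → max 20
1 20 16 19 5 → max 20
20 16 19 5 0 → max 20
16 19 5 0 16 → max 19
19 5 0 16 10 → max 19
5 0 16 10 15 → max 16
0 16 10 15 7 → max 16
16 10 15 7 14 → max 16
10 15 7 14 11 → max 15
15 7 14 11 16 → max 16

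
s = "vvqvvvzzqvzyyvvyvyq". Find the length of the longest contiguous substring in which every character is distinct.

[v] len 1
[v] len 1
[v, q] len 2
[q, v] len 2
[v] len 1
[v] len 1
[v, z] len 2
[z] len 1
[z, q] len 2
[z, q, v] len 3
[q, v, z] len 3
[q, v, z, y] len 4
[y] len 1
[y, v] len 2
[v] len 1
[v, y] len 2
[y, v] len 2
[v, y] len 2
[v, y, q] len 3
Longest all-distinct length: 4.

4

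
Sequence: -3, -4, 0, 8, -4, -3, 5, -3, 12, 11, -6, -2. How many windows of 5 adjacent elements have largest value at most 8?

[-3, -4, 0, 8, -4] → max 8  ≤ 8 ✓
[-4, 0, 8, -4, -3] → max 8  ≤ 8 ✓
[0, 8, -4, -3, 5] → max 8  ≤ 8 ✓
[8, -4, -3, 5, -3] → max 8  ≤ 8 ✓
[-4, -3, 5, -3, 12] → max 12
[-3, 5, -3, 12, 11] → max 12
[5, -3, 12, 11, -6] → max 12
[-3, 12, 11, -6, -2] → max 12
4 windows satisfy the condition.

4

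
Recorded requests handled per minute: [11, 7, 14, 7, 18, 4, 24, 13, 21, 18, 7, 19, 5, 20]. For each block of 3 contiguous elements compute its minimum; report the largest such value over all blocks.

13

11 7 14 → min 7
7 14 7 → min 7
14 7 18 → min 7
7 18 4 → min 4
18 4 24 → min 4
4 24 13 → min 4
24 13 21 → min 13
13 21 18 → min 13
21 18 7 → min 7
18 7 19 → min 7
7 19 5 → min 5
19 5 20 → min 5
Largest of these is 13.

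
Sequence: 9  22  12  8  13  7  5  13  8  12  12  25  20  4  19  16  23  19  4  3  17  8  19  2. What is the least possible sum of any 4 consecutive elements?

9 22 12 8 → sum 51
22 12 8 13 → sum 55
12 8 13 7 → sum 40
8 13 7 5 → sum 33
13 7 5 13 → sum 38
7 5 13 8 → sum 33
5 13 8 12 → sum 38
13 8 12 12 → sum 45
8 12 12 25 → sum 57
12 12 25 20 → sum 69
12 25 20 4 → sum 61
25 20 4 19 → sum 68
20 4 19 16 → sum 59
4 19 16 23 → sum 62
19 16 23 19 → sum 77
16 23 19 4 → sum 62
23 19 4 3 → sum 49
19 4 3 17 → sum 43
4 3 17 8 → sum 32
3 17 8 19 → sum 47
17 8 19 2 → sum 46
Least of these is 32.

32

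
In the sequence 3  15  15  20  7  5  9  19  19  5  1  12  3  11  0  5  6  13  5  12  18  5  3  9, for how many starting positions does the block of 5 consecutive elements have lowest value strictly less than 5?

12

[3, 15, 15, 20, 7] → min 3  < 5 ✓
[15, 15, 20, 7, 5] → min 5
[15, 20, 7, 5, 9] → min 5
[20, 7, 5, 9, 19] → min 5
[7, 5, 9, 19, 19] → min 5
[5, 9, 19, 19, 5] → min 5
[9, 19, 19, 5, 1] → min 1  < 5 ✓
[19, 19, 5, 1, 12] → min 1  < 5 ✓
[19, 5, 1, 12, 3] → min 1  < 5 ✓
[5, 1, 12, 3, 11] → min 1  < 5 ✓
[1, 12, 3, 11, 0] → min 0  < 5 ✓
[12, 3, 11, 0, 5] → min 0  < 5 ✓
[3, 11, 0, 5, 6] → min 0  < 5 ✓
[11, 0, 5, 6, 13] → min 0  < 5 ✓
[0, 5, 6, 13, 5] → min 0  < 5 ✓
[5, 6, 13, 5, 12] → min 5
[6, 13, 5, 12, 18] → min 5
[13, 5, 12, 18, 5] → min 5
[5, 12, 18, 5, 3] → min 3  < 5 ✓
[12, 18, 5, 3, 9] → min 3  < 5 ✓
12 windows satisfy the condition.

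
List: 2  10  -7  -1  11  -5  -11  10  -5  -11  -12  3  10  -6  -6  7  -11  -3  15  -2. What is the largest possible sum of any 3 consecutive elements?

10

[2, 10, -7] → sum 5
[10, -7, -1] → sum 2
[-7, -1, 11] → sum 3
[-1, 11, -5] → sum 5
[11, -5, -11] → sum -5
[-5, -11, 10] → sum -6
[-11, 10, -5] → sum -6
[10, -5, -11] → sum -6
[-5, -11, -12] → sum -28
[-11, -12, 3] → sum -20
[-12, 3, 10] → sum 1
[3, 10, -6] → sum 7
[10, -6, -6] → sum -2
[-6, -6, 7] → sum -5
[-6, 7, -11] → sum -10
[7, -11, -3] → sum -7
[-11, -3, 15] → sum 1
[-3, 15, -2] → sum 10
Largest of these is 10.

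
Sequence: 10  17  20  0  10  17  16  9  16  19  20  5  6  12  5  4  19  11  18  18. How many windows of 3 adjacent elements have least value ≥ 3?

[10, 17, 20] → min 10  ≥ 3 ✓
[17, 20, 0] → min 0
[20, 0, 10] → min 0
[0, 10, 17] → min 0
[10, 17, 16] → min 10  ≥ 3 ✓
[17, 16, 9] → min 9  ≥ 3 ✓
[16, 9, 16] → min 9  ≥ 3 ✓
[9, 16, 19] → min 9  ≥ 3 ✓
[16, 19, 20] → min 16  ≥ 3 ✓
[19, 20, 5] → min 5  ≥ 3 ✓
[20, 5, 6] → min 5  ≥ 3 ✓
[5, 6, 12] → min 5  ≥ 3 ✓
[6, 12, 5] → min 5  ≥ 3 ✓
[12, 5, 4] → min 4  ≥ 3 ✓
[5, 4, 19] → min 4  ≥ 3 ✓
[4, 19, 11] → min 4  ≥ 3 ✓
[19, 11, 18] → min 11  ≥ 3 ✓
[11, 18, 18] → min 11  ≥ 3 ✓
15 windows satisfy the condition.

15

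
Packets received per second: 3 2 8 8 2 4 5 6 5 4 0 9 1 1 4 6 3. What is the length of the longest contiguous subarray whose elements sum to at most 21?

Extend to the right; shrink from the left whenever the sum exceeds 21:
[3] sum 3 len 1
[3, 2] sum 5 len 2
[3, 2, 8] sum 13 len 3
[3, 2, 8, 8] sum 21 len 4
[2, 8, 8, 2] sum 20 len 4
[8, 2, 4] sum 14 len 3
[8, 2, 4, 5] sum 19 len 4
[2, 4, 5, 6] sum 17 len 4
[4, 5, 6, 5] sum 20 len 4
[5, 6, 5, 4] sum 20 len 4
[5, 6, 5, 4, 0] sum 20 len 5
[5, 4, 0, 9] sum 18 len 4
[5, 4, 0, 9, 1] sum 19 len 5
[5, 4, 0, 9, 1, 1] sum 20 len 6
[4, 0, 9, 1, 1, 4] sum 19 len 6
[0, 9, 1, 1, 4, 6] sum 21 len 6
[1, 1, 4, 6, 3] sum 15 len 5
Longest length seen: 6.

6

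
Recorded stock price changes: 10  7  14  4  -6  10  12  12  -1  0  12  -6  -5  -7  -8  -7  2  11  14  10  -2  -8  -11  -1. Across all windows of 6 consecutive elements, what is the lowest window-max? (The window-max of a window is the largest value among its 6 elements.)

10 7 14 4 -6 10 → max 14
7 14 4 -6 10 12 → max 14
14 4 -6 10 12 12 → max 14
4 -6 10 12 12 -1 → max 12
-6 10 12 12 -1 0 → max 12
10 12 12 -1 0 12 → max 12
12 12 -1 0 12 -6 → max 12
12 -1 0 12 -6 -5 → max 12
-1 0 12 -6 -5 -7 → max 12
0 12 -6 -5 -7 -8 → max 12
12 -6 -5 -7 -8 -7 → max 12
-6 -5 -7 -8 -7 2 → max 2
-5 -7 -8 -7 2 11 → max 11
-7 -8 -7 2 11 14 → max 14
-8 -7 2 11 14 10 → max 14
-7 2 11 14 10 -2 → max 14
2 11 14 10 -2 -8 → max 14
11 14 10 -2 -8 -11 → max 14
14 10 -2 -8 -11 -1 → max 14
Lowest of these is 2.

2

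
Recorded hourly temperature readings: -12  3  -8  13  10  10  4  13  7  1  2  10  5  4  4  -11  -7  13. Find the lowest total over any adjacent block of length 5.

Each size-5 window and its sum:
[-12, 3, -8, 13, 10] → sum 6
[3, -8, 13, 10, 10] → sum 28
[-8, 13, 10, 10, 4] → sum 29
[13, 10, 10, 4, 13] → sum 50
[10, 10, 4, 13, 7] → sum 44
[10, 4, 13, 7, 1] → sum 35
[4, 13, 7, 1, 2] → sum 27
[13, 7, 1, 2, 10] → sum 33
[7, 1, 2, 10, 5] → sum 25
[1, 2, 10, 5, 4] → sum 22
[2, 10, 5, 4, 4] → sum 25
[10, 5, 4, 4, -11] → sum 12
[5, 4, 4, -11, -7] → sum -5
[4, 4, -11, -7, 13] → sum 3
Lowest of these is -5.

-5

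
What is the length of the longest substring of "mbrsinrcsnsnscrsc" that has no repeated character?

6

[m] len 1
[m, b] len 2
[m, b, r] len 3
[m, b, r, s] len 4
[m, b, r, s, i] len 5
[m, b, r, s, i, n] len 6
[s, i, n, r] len 4
[s, i, n, r, c] len 5
[i, n, r, c, s] len 5
[r, c, s, n] len 4
[n, s] len 2
[s, n] len 2
[n, s] len 2
[n, s, c] len 3
[n, s, c, r] len 4
[c, r, s] len 3
[r, s, c] len 3
Longest all-distinct length: 6.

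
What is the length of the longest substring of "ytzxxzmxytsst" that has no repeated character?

6

add y: [y] len 1
add t: [y, t] len 2
add z: [y, t, z] len 3
add x: [y, t, z, x] len 4
add x (repeat x, move left end past it): [x] len 1
add z: [x, z] len 2
add m: [x, z, m] len 3
add x (repeat x, move left end past it): [z, m, x] len 3
add y: [z, m, x, y] len 4
add t: [z, m, x, y, t] len 5
add s: [z, m, x, y, t, s] len 6
add s (repeat s, move left end past it): [s] len 1
add t: [s, t] len 2
Longest all-distinct length: 6.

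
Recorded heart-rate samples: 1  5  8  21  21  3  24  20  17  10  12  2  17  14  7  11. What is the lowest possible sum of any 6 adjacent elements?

Each size-6 window and its sum:
(1, 5, 8, 21, 21, 3) → sum 59
(5, 8, 21, 21, 3, 24) → sum 82
(8, 21, 21, 3, 24, 20) → sum 97
(21, 21, 3, 24, 20, 17) → sum 106
(21, 3, 24, 20, 17, 10) → sum 95
(3, 24, 20, 17, 10, 12) → sum 86
(24, 20, 17, 10, 12, 2) → sum 85
(20, 17, 10, 12, 2, 17) → sum 78
(17, 10, 12, 2, 17, 14) → sum 72
(10, 12, 2, 17, 14, 7) → sum 62
(12, 2, 17, 14, 7, 11) → sum 63
Lowest of these is 59.

59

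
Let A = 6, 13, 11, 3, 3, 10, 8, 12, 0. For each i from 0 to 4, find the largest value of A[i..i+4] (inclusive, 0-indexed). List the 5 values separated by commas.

Sliding a size-5 window across the 9 values:
6 13 11 3 3 → max 13
13 11 3 3 10 → max 13
11 3 3 10 8 → max 11
3 3 10 8 12 → max 12
3 10 8 12 0 → max 12

13, 13, 11, 12, 12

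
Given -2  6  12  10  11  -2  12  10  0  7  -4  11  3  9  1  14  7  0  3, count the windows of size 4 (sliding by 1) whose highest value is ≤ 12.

[-2, 6, 12, 10] → max 12  ≤ 12 ✓
[6, 12, 10, 11] → max 12  ≤ 12 ✓
[12, 10, 11, -2] → max 12  ≤ 12 ✓
[10, 11, -2, 12] → max 12  ≤ 12 ✓
[11, -2, 12, 10] → max 12  ≤ 12 ✓
[-2, 12, 10, 0] → max 12  ≤ 12 ✓
[12, 10, 0, 7] → max 12  ≤ 12 ✓
[10, 0, 7, -4] → max 10  ≤ 12 ✓
[0, 7, -4, 11] → max 11  ≤ 12 ✓
[7, -4, 11, 3] → max 11  ≤ 12 ✓
[-4, 11, 3, 9] → max 11  ≤ 12 ✓
[11, 3, 9, 1] → max 11  ≤ 12 ✓
[3, 9, 1, 14] → max 14
[9, 1, 14, 7] → max 14
[1, 14, 7, 0] → max 14
[14, 7, 0, 3] → max 14
12 windows satisfy the condition.

12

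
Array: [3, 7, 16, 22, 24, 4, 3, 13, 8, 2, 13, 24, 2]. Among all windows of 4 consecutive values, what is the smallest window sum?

26

Each size-4 window and its sum:
(3, 7, 16, 22) → sum 48
(7, 16, 22, 24) → sum 69
(16, 22, 24, 4) → sum 66
(22, 24, 4, 3) → sum 53
(24, 4, 3, 13) → sum 44
(4, 3, 13, 8) → sum 28
(3, 13, 8, 2) → sum 26
(13, 8, 2, 13) → sum 36
(8, 2, 13, 24) → sum 47
(2, 13, 24, 2) → sum 41
Smallest of these is 26.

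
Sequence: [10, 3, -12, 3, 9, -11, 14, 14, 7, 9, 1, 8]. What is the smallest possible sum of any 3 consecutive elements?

10 3 -12 → sum 1
3 -12 3 → sum -6
-12 3 9 → sum 0
3 9 -11 → sum 1
9 -11 14 → sum 12
-11 14 14 → sum 17
14 14 7 → sum 35
14 7 9 → sum 30
7 9 1 → sum 17
9 1 8 → sum 18
Smallest of these is -6.

-6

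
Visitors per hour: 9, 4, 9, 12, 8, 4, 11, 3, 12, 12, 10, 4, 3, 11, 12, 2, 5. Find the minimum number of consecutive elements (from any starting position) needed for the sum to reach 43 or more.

5

add 9: running sum 9 < 43
add 4: running sum 13 < 43
add 9: running sum 22 < 43
add 12: running sum 34 < 43
add 8: running sum 42 < 43
end 5: [9, 4, 9, 12, 8, 4] sum 46, len 6
end 6: [9, 12, 8, 4, 11] sum 44, len 5
end 7: [9, 12, 8, 4, 11, 3] sum 47, len 6
end 8: [12, 8, 4, 11, 3, 12] sum 50, len 6
end 9: [8, 4, 11, 3, 12, 12] sum 50, len 6
end 10: [11, 3, 12, 12, 10] sum 48, len 5
end 11: [11, 3, 12, 12, 10, 4] sum 52, len 6
end 12: [3, 12, 12, 10, 4, 3] sum 44, len 6
end 13: [12, 12, 10, 4, 3, 11] sum 52, len 6
end 14: [12, 10, 4, 3, 11, 12] sum 52, len 6
end 15: [12, 10, 4, 3, 11, 12, 2] sum 54, len 7
end 16: [10, 4, 3, 11, 12, 2, 5] sum 47, len 7
Shortest qualifying length: 5.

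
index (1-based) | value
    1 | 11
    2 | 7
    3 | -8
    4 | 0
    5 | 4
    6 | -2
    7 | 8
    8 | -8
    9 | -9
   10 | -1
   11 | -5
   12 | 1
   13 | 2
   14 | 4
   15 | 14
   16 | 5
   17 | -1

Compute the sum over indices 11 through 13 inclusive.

-2

Elements at indices 11..13: -5, 1, 2
sum(-5, 1, 2) = -2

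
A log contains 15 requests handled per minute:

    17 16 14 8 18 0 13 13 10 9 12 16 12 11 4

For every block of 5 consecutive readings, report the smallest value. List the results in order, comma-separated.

8, 0, 0, 0, 0, 0, 9, 9, 9, 9, 4

17 16 14 8 18 → min 8
16 14 8 18 0 → min 0
14 8 18 0 13 → min 0
8 18 0 13 13 → min 0
18 0 13 13 10 → min 0
0 13 13 10 9 → min 0
13 13 10 9 12 → min 9
13 10 9 12 16 → min 9
10 9 12 16 12 → min 9
9 12 16 12 11 → min 9
12 16 12 11 4 → min 4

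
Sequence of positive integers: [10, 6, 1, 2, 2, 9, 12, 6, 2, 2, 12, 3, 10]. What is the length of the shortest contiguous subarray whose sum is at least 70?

13

add 10: running sum 10 < 70
add 6: running sum 16 < 70
add 1: running sum 17 < 70
add 2: running sum 19 < 70
add 2: running sum 21 < 70
add 9: running sum 30 < 70
add 12: running sum 42 < 70
add 6: running sum 48 < 70
add 2: running sum 50 < 70
add 2: running sum 52 < 70
add 12: running sum 64 < 70
add 3: running sum 67 < 70
add 10: shortest ending here [10, 6, 1, 2, 2, 9, 12, 6, 2, 2, 12, 3, 10] sum 77, len 13
Shortest qualifying length: 13.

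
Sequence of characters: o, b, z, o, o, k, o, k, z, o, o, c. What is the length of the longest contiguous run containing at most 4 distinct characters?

add o: window [o] (1 distinct), len 1
add b: window [o, b] (2 distinct), len 2
add z: window [o, b, z] (3 distinct), len 3
add o: window [o, b, z, o] (3 distinct), len 4
add o: window [o, b, z, o, o] (3 distinct), len 5
add k: window [o, b, z, o, o, k] (4 distinct), len 6
add o: window [o, b, z, o, o, k, o] (4 distinct), len 7
add k: window [o, b, z, o, o, k, o, k] (4 distinct), len 8
add z: window [o, b, z, o, o, k, o, k, z] (4 distinct), len 9
add o: window [o, b, z, o, o, k, o, k, z, o] (4 distinct), len 10
add o: window [o, b, z, o, o, k, o, k, z, o, o] (4 distinct), len 11
add c: window [z, o, o, k, o, k, z, o, o, c] (4 distinct), len 10
Longest length with ≤4 distinct: 11.

11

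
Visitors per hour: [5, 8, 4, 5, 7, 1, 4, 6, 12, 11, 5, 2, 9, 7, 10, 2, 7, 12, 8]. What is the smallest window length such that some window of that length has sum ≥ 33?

Extend right; whenever the sum reaches 33, record the length and shrink from the left:
add 5: running sum 5 < 33
add 8: running sum 13 < 33
add 4: running sum 17 < 33
add 5: running sum 22 < 33
add 7: running sum 29 < 33
add 1: running sum 30 < 33
add 4: shortest ending here [5, 8, 4, 5, 7, 1, 4] sum 34, len 7
add 6: shortest ending here [8, 4, 5, 7, 1, 4, 6] sum 35, len 7
add 12: shortest ending here [5, 7, 1, 4, 6, 12] sum 35, len 6
add 11: shortest ending here [4, 6, 12, 11] sum 33, len 4
add 5: shortest ending here [6, 12, 11, 5] sum 34, len 4
add 2: shortest ending here [6, 12, 11, 5, 2] sum 36, len 5
add 9: shortest ending here [12, 11, 5, 2, 9] sum 39, len 5
add 7: shortest ending here [11, 5, 2, 9, 7] sum 34, len 5
add 10: shortest ending here [5, 2, 9, 7, 10] sum 33, len 5
add 2: shortest ending here [5, 2, 9, 7, 10, 2] sum 35, len 6
add 7: shortest ending here [9, 7, 10, 2, 7] sum 35, len 5
add 12: shortest ending here [7, 10, 2, 7, 12] sum 38, len 5
add 8: shortest ending here [10, 2, 7, 12, 8] sum 39, len 5
Shortest qualifying length: 4.

4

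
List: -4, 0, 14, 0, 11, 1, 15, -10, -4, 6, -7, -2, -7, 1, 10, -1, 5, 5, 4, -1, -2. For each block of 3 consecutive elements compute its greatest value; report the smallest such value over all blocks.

-2

-4 0 14 → max 14
0 14 0 → max 14
14 0 11 → max 14
0 11 1 → max 11
11 1 15 → max 15
1 15 -10 → max 15
15 -10 -4 → max 15
-10 -4 6 → max 6
-4 6 -7 → max 6
6 -7 -2 → max 6
-7 -2 -7 → max -2
-2 -7 1 → max 1
-7 1 10 → max 10
1 10 -1 → max 10
10 -1 5 → max 10
-1 5 5 → max 5
5 5 4 → max 5
5 4 -1 → max 5
4 -1 -2 → max 4
Smallest of these is -2.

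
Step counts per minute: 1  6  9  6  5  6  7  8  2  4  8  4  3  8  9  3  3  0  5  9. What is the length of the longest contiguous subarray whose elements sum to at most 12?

4

Extend to the right; shrink from the left whenever the sum exceeds 12:
[1] sum 1 len 1
[1, 6] sum 7 len 2
[9] sum 9 len 1
[6] sum 6 len 1
[6, 5] sum 11 len 2
[5, 6] sum 11 len 2
[7] sum 7 len 1
[8] sum 8 len 1
[8, 2] sum 10 len 2
[2, 4] sum 6 len 2
[4, 8] sum 12 len 2
[8, 4] sum 12 len 2
[4, 3] sum 7 len 2
[3, 8] sum 11 len 2
[9] sum 9 len 1
[9, 3] sum 12 len 2
[3, 3] sum 6 len 2
[3, 3, 0] sum 6 len 3
[3, 3, 0, 5] sum 11 len 4
[9] sum 9 len 1
Longest length seen: 4.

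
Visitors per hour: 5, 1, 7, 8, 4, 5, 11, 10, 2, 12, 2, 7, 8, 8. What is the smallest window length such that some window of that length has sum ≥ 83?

12

add 5: running sum 5 < 83
add 1: running sum 6 < 83
add 7: running sum 13 < 83
add 8: running sum 21 < 83
add 4: running sum 25 < 83
add 5: running sum 30 < 83
add 11: running sum 41 < 83
add 10: running sum 51 < 83
add 2: running sum 53 < 83
add 12: running sum 65 < 83
add 2: running sum 67 < 83
add 7: running sum 74 < 83
add 8: running sum 82 < 83
add 8: shortest ending here [7, 8, 4, 5, 11, 10, 2, 12, 2, 7, 8, 8] sum 84, len 12
Shortest qualifying length: 12.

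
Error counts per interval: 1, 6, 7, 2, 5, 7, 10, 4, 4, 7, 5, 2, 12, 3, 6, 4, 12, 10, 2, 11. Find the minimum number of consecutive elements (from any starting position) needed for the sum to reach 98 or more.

15

add 1: running sum 1 < 98
add 6: running sum 7 < 98
add 7: running sum 14 < 98
add 2: running sum 16 < 98
add 5: running sum 21 < 98
add 7: running sum 28 < 98
add 10: running sum 38 < 98
add 4: running sum 42 < 98
add 4: running sum 46 < 98
add 7: running sum 53 < 98
add 5: running sum 58 < 98
add 2: running sum 60 < 98
add 12: running sum 72 < 98
add 3: running sum 75 < 98
add 6: running sum 81 < 98
add 4: running sum 85 < 98
add 12: running sum 97 < 98
add 10: shortest ending here [7, 2, 5, 7, 10, 4, 4, 7, 5, 2, 12, 3, 6, 4, 12, 10] sum 100, len 16
add 2: shortest ending here [7, 2, 5, 7, 10, 4, 4, 7, 5, 2, 12, 3, 6, 4, 12, 10, 2] sum 102, len 17
add 11: shortest ending here [7, 10, 4, 4, 7, 5, 2, 12, 3, 6, 4, 12, 10, 2, 11] sum 99, len 15
Shortest qualifying length: 15.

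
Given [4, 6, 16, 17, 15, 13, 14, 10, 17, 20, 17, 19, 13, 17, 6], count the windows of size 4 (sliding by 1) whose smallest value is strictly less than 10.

[4, 6, 16, 17] → min 4  < 10 ✓
[6, 16, 17, 15] → min 6  < 10 ✓
[16, 17, 15, 13] → min 13
[17, 15, 13, 14] → min 13
[15, 13, 14, 10] → min 10
[13, 14, 10, 17] → min 10
[14, 10, 17, 20] → min 10
[10, 17, 20, 17] → min 10
[17, 20, 17, 19] → min 17
[20, 17, 19, 13] → min 13
[17, 19, 13, 17] → min 13
[19, 13, 17, 6] → min 6  < 10 ✓
3 windows satisfy the condition.

3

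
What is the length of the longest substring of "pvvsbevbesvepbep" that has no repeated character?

[p] len 1
[p, v] len 2
[v] len 1
[v, s] len 2
[v, s, b] len 3
[v, s, b, e] len 4
[s, b, e, v] len 4
[e, v, b] len 3
[v, b, e] len 3
[v, b, e, s] len 4
[b, e, s, v] len 4
[s, v, e] len 3
[s, v, e, p] len 4
[s, v, e, p, b] len 5
[p, b, e] len 3
[b, e, p] len 3
Longest all-distinct length: 5.

5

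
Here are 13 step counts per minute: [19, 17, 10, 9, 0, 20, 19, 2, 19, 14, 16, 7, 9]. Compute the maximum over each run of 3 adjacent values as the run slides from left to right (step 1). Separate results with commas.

19, 17, 10, 20, 20, 20, 19, 19, 19, 16, 16

(19, 17, 10) → max 19
(17, 10, 9) → max 17
(10, 9, 0) → max 10
(9, 0, 20) → max 20
(0, 20, 19) → max 20
(20, 19, 2) → max 20
(19, 2, 19) → max 19
(2, 19, 14) → max 19
(19, 14, 16) → max 19
(14, 16, 7) → max 16
(16, 7, 9) → max 16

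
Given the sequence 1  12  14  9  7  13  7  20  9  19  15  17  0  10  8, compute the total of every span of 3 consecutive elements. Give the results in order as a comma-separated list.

Sliding a size-3 window across the 15 values:
1 12 14 → sum 27
12 14 9 → sum 35
14 9 7 → sum 30
9 7 13 → sum 29
7 13 7 → sum 27
13 7 20 → sum 40
7 20 9 → sum 36
20 9 19 → sum 48
9 19 15 → sum 43
19 15 17 → sum 51
15 17 0 → sum 32
17 0 10 → sum 27
0 10 8 → sum 18

27, 35, 30, 29, 27, 40, 36, 48, 43, 51, 32, 27, 18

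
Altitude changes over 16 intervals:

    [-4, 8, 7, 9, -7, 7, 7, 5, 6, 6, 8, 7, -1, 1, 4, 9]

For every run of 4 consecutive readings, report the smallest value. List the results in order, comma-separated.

-4, -7, -7, -7, -7, 5, 5, 5, 6, -1, -1, -1, -1

[-4, 8, 7, 9] → min -4
[8, 7, 9, -7] → min -7
[7, 9, -7, 7] → min -7
[9, -7, 7, 7] → min -7
[-7, 7, 7, 5] → min -7
[7, 7, 5, 6] → min 5
[7, 5, 6, 6] → min 5
[5, 6, 6, 8] → min 5
[6, 6, 8, 7] → min 6
[6, 8, 7, -1] → min -1
[8, 7, -1, 1] → min -1
[7, -1, 1, 4] → min -1
[-1, 1, 4, 9] → min -1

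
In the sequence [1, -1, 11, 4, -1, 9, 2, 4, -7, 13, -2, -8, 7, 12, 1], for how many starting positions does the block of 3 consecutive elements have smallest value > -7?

(1, -1, 11) → min -1  > -7 ✓
(-1, 11, 4) → min -1  > -7 ✓
(11, 4, -1) → min -1  > -7 ✓
(4, -1, 9) → min -1  > -7 ✓
(-1, 9, 2) → min -1  > -7 ✓
(9, 2, 4) → min 2  > -7 ✓
(2, 4, -7) → min -7
(4, -7, 13) → min -7
(-7, 13, -2) → min -7
(13, -2, -8) → min -8
(-2, -8, 7) → min -8
(-8, 7, 12) → min -8
(7, 12, 1) → min 1  > -7 ✓
7 windows satisfy the condition.

7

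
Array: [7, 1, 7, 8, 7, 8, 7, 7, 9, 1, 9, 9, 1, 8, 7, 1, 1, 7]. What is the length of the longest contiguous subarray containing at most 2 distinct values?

6

add 7: window [7] (1 distinct), len 1
add 1: window [7, 1] (2 distinct), len 2
add 7: window [7, 1, 7] (2 distinct), len 3
add 8: window [7, 8] (2 distinct), len 2
add 7: window [7, 8, 7] (2 distinct), len 3
add 8: window [7, 8, 7, 8] (2 distinct), len 4
add 7: window [7, 8, 7, 8, 7] (2 distinct), len 5
add 7: window [7, 8, 7, 8, 7, 7] (2 distinct), len 6
add 9: window [7, 7, 9] (2 distinct), len 3
add 1: window [9, 1] (2 distinct), len 2
add 9: window [9, 1, 9] (2 distinct), len 3
add 9: window [9, 1, 9, 9] (2 distinct), len 4
add 1: window [9, 1, 9, 9, 1] (2 distinct), len 5
add 8: window [1, 8] (2 distinct), len 2
add 7: window [8, 7] (2 distinct), len 2
add 1: window [7, 1] (2 distinct), len 2
add 1: window [7, 1, 1] (2 distinct), len 3
add 7: window [7, 1, 1, 7] (2 distinct), len 4
Longest length with ≤2 distinct: 6.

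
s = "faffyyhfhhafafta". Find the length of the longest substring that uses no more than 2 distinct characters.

Extend right; when distinct count exceeds 2, shrink from the left:
[f] 1 distinct, len 1
[f, a] 2 distinct, len 2
[f, a, f] 2 distinct, len 3
[f, a, f, f] 2 distinct, len 4
[f, f, y] 2 distinct, len 3
[f, f, y, y] 2 distinct, len 4
[y, y, h] 2 distinct, len 3
[h, f] 2 distinct, len 2
[h, f, h] 2 distinct, len 3
[h, f, h, h] 2 distinct, len 4
[h, h, a] 2 distinct, len 3
[a, f] 2 distinct, len 2
[a, f, a] 2 distinct, len 3
[a, f, a, f] 2 distinct, len 4
[f, t] 2 distinct, len 2
[t, a] 2 distinct, len 2
Longest length with ≤2 distinct: 4.

4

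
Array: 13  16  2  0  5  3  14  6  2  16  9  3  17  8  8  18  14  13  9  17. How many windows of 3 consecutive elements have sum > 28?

[13, 16, 2] → sum 31  > 28 ✓
[16, 2, 0] → sum 18
[2, 0, 5] → sum 7
[0, 5, 3] → sum 8
[5, 3, 14] → sum 22
[3, 14, 6] → sum 23
[14, 6, 2] → sum 22
[6, 2, 16] → sum 24
[2, 16, 9] → sum 27
[16, 9, 3] → sum 28
[9, 3, 17] → sum 29  > 28 ✓
[3, 17, 8] → sum 28
[17, 8, 8] → sum 33  > 28 ✓
[8, 8, 18] → sum 34  > 28 ✓
[8, 18, 14] → sum 40  > 28 ✓
[18, 14, 13] → sum 45  > 28 ✓
[14, 13, 9] → sum 36  > 28 ✓
[13, 9, 17] → sum 39  > 28 ✓
8 windows satisfy the condition.

8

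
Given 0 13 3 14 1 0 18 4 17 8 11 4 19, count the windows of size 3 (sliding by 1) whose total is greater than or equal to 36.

[0, 13, 3] → sum 16
[13, 3, 14] → sum 30
[3, 14, 1] → sum 18
[14, 1, 0] → sum 15
[1, 0, 18] → sum 19
[0, 18, 4] → sum 22
[18, 4, 17] → sum 39  ≥ 36 ✓
[4, 17, 8] → sum 29
[17, 8, 11] → sum 36  ≥ 36 ✓
[8, 11, 4] → sum 23
[11, 4, 19] → sum 34
2 windows satisfy the condition.

2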